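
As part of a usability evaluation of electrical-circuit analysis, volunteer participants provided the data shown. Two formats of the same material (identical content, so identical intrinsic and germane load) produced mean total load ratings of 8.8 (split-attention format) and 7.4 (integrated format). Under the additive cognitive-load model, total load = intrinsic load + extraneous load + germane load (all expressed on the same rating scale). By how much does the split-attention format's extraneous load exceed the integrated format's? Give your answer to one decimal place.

Intrinsic and germane load are equal across formats, so the difference in total load equals the difference in extraneous load.
Extraneous-load difference = 8.8 − 7.4 = 1.4.

1.4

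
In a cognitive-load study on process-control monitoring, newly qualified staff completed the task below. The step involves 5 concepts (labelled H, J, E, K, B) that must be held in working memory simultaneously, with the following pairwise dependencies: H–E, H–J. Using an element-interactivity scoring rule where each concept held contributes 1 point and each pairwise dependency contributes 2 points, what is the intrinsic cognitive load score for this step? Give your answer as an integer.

9

Count of concepts held simultaneously: 5.
Count of pairwise dependencies listed: 2.
Element contribution: 5 × 1 = 5.
Interaction contribution: 2 × 2 = 4.
Intrinsic load = 5 + 4 = 9.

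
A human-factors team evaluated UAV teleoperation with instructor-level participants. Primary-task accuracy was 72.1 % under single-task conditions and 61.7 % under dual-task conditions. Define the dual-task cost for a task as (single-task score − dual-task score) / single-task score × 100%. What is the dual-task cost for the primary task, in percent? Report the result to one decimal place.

Cost = (72.1 − 61.7) / 72.1 × 100%
     = 10.4000 / 72.1 × 100% = 14.4244%.
≈ 14.4%.

14.4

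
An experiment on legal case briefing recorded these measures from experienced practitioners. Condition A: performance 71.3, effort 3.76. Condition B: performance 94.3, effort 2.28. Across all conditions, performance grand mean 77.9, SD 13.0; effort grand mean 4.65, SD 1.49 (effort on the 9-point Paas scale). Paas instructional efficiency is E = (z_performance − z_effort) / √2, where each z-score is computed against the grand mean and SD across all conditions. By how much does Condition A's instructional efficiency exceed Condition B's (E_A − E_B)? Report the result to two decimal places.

Condition A: z_P = (71.3 − 77.9)/13.0 = -0.5077; z_E = (3.76 − 4.65)/1.49 = -0.5973; E_A = (-0.5077 − (-0.5973))/√2 = 0.0634.
Condition B: z_P = (94.3 − 77.9)/13.0 = 1.2615; z_E = (2.28 − 4.65)/1.49 = -1.5906; E_B = (1.2615 − (-1.5906))/√2 = 2.0167.
E_A − E_B = 0.0634 − 2.0167 = -1.9533 ≈ -1.95.

-1.95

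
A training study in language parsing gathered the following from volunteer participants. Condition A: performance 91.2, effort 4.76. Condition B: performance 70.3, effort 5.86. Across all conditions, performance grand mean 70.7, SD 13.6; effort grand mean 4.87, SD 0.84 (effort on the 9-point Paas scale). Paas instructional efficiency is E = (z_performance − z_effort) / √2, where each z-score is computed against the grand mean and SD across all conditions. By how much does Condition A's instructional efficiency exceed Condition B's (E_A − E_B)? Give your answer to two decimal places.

2.01

Condition A: z_P = (91.2 − 70.7)/13.6 = 1.5074; z_E = (4.76 − 4.87)/0.84 = -0.1310; E_A = (1.5074 − (-0.1310))/√2 = 1.1585.
Condition B: z_P = (70.3 − 70.7)/13.6 = -0.0294; z_E = (5.86 − 4.87)/0.84 = 1.1786; E_B = (-0.0294 − 1.1786)/√2 = -0.8542.
E_A − E_B = 1.1585 − (-0.8542) = 2.0127 ≈ 2.01.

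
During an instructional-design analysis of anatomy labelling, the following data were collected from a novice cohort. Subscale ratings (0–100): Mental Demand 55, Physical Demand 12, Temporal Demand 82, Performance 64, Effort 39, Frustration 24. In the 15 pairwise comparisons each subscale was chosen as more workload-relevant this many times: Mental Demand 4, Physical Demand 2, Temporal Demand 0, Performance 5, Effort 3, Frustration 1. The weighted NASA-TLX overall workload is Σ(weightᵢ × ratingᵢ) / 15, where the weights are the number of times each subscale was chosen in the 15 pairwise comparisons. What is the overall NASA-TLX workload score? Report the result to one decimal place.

The tallies are the weights (they sum to 15).
Weighted sum = 4·55 + 2·12 + 0·82 + 5·64 + 3·39 + 1·24
            = 220 + 24 + 0 + 320 + 117 + 24 = 705.
Overall workload = 705 / 15 = 47.0000 ≈ 47.0.

47.0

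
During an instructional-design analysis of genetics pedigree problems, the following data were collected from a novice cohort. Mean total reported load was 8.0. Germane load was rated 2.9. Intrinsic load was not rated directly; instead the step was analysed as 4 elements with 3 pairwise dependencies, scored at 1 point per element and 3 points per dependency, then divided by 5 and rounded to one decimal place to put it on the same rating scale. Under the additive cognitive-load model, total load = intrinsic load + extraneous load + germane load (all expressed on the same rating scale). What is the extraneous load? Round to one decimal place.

2.5

Intrinsic (element-interactivity): (4 × 1 + 3 × 3) / 5 = 13 / 5 = 2.6000 → 2.6.
extraneous load = total − intrinsic − germane
             = 8.0 − 2.6 − 2.9 = 2.5.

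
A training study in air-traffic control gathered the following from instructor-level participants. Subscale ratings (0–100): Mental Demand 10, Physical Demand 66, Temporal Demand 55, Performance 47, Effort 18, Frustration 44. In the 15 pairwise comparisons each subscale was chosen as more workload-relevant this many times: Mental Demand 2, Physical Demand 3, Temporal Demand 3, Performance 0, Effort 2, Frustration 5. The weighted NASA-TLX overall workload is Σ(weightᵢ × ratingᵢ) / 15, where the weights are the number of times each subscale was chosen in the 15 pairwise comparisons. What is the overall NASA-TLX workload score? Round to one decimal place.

42.6

The tallies are the weights (they sum to 15).
Weighted sum = 2·10 + 3·66 + 3·55 + 0·47 + 2·18 + 5·44
            = 20 + 198 + 165 + 0 + 36 + 220 = 639.
Overall workload = 639 / 15 = 42.6000 ≈ 42.6.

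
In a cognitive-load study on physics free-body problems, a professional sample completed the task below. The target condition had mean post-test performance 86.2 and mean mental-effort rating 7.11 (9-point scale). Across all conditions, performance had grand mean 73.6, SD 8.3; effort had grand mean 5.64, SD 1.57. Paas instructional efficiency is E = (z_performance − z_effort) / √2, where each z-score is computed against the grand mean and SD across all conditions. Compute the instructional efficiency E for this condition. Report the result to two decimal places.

z_performance = (86.2 − 73.6) / 8.3 = 12.6000 / 8.3 = 1.5181.
z_effort = (7.11 − 5.64) / 1.57 = 1.4700 / 1.57 = 0.9363.
z_P − z_E = 1.5181 − 0.9363 = 0.5818.
E = 0.5818 / √2 = 0.5818 / 1.41421 = 0.4114 ≈ 0.41.

0.41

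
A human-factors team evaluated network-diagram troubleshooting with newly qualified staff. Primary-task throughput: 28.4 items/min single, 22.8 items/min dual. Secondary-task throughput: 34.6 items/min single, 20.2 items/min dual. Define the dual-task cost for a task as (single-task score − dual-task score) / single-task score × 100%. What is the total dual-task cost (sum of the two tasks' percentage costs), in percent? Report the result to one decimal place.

61.3

Primary cost = (28.4 − 22.8) / 28.4 × 100% = 19.7183%.
Secondary cost = (34.6 − 20.2) / 34.6 × 100% = 41.6185%.
Total = 19.7183% + 41.6185% = 61.3368% ≈ 61.3%.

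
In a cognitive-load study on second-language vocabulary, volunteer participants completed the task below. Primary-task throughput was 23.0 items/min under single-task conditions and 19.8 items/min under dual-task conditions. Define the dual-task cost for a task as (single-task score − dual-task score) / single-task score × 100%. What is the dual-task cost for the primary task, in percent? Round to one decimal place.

Cost = (23.0 − 19.8) / 23.0 × 100%
     = 3.2000 / 23.0 × 100% = 13.9130%.
≈ 13.9%.

13.9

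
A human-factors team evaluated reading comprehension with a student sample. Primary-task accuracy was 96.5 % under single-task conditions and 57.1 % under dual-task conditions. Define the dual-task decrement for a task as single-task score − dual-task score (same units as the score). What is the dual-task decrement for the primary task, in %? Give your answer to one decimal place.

39.4

Decrement = 96.5 − 57.1 = 39.4000 % ≈ 39.4 %.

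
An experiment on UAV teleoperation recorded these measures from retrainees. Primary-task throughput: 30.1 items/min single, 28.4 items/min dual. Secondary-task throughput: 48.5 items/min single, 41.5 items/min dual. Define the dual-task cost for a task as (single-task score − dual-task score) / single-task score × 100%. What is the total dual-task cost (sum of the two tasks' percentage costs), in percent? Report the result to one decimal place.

20.1

Primary cost = (30.1 − 28.4) / 30.1 × 100% = 5.6478%.
Secondary cost = (48.5 − 41.5) / 48.5 × 100% = 14.4330%.
Total = 5.6478% + 14.4330% = 20.0808% ≈ 20.1%.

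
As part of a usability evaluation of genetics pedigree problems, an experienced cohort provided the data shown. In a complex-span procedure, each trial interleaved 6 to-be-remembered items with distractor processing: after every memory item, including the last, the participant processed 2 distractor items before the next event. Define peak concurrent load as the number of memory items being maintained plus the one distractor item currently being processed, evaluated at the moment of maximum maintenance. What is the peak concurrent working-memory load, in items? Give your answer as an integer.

7

Maintenance is greatest during the distractor(s) after memory item 6: all 6 memory items are being held.
One distractor item is concurrently being processed.
Peak concurrent load = 6 + 1 = 7 items.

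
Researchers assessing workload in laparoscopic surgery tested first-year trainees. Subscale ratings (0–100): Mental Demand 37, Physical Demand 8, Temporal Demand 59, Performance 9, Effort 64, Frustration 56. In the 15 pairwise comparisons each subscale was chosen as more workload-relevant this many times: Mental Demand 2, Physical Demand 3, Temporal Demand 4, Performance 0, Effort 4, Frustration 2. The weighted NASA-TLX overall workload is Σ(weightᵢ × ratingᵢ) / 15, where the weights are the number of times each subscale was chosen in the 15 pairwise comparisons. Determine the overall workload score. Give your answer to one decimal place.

46.8

The tallies are the weights (they sum to 15).
Weighted sum = 2·37 + 3·8 + 4·59 + 0·9 + 4·64 + 2·56
            = 74 + 24 + 236 + 0 + 256 + 112 = 702.
Overall workload = 702 / 15 = 46.8000 ≈ 46.8.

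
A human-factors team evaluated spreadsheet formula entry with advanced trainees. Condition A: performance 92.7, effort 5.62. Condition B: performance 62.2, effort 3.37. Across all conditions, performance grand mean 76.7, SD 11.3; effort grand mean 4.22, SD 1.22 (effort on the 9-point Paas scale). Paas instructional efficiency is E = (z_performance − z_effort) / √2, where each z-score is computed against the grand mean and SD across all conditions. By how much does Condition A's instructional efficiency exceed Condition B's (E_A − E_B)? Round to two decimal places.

Condition A: z_P = (92.7 − 76.7)/11.3 = 1.4159; z_E = (5.62 − 4.22)/1.22 = 1.1475; E_A = (1.4159 − 1.1475)/√2 = 0.1898.
Condition B: z_P = (62.2 − 76.7)/11.3 = -1.2832; z_E = (3.37 − 4.22)/1.22 = -0.6967; E_B = (-1.2832 − (-0.6967))/√2 = -0.4147.
E_A − E_B = 0.1898 − (-0.4147) = 0.6045 ≈ 0.60.

0.60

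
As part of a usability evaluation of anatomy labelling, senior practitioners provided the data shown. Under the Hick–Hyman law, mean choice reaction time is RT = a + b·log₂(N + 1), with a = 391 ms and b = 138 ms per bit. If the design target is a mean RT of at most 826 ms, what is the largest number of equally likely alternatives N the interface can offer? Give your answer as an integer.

Set 391 + 138·log₂(N + 1) ≤ 826.
log₂(N + 1) ≤ (826 − 391) / 138 = 3.1522.
N + 1 ≤ 2^3.1522 = 8.8901.
N ≤ 7.8901, so the largest integer N is 7.

7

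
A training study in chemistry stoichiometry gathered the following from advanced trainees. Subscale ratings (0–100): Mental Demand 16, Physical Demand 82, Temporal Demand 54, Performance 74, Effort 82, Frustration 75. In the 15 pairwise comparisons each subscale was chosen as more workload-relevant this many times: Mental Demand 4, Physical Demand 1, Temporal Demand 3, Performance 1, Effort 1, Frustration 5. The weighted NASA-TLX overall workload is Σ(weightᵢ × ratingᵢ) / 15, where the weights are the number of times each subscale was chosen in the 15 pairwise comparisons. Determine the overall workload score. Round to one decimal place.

The tallies are the weights (they sum to 15).
Weighted sum = 4·16 + 1·82 + 3·54 + 1·74 + 1·82 + 5·75
            = 64 + 82 + 162 + 74 + 82 + 375 = 839.
Overall workload = 839 / 15 = 55.9333 ≈ 55.9.

55.9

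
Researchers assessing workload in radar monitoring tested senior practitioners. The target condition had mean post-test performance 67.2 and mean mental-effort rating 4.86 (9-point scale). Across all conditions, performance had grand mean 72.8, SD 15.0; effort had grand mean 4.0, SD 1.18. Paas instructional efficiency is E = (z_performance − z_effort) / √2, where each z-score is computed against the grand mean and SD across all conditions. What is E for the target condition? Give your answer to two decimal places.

z_performance = (67.2 − 72.8) / 15.0 = -5.6000 / 15.0 = -0.3733.
z_effort = (4.86 − 4.0) / 1.18 = 0.8600 / 1.18 = 0.7288.
z_P − z_E = -0.3733 − 0.7288 = -1.1021.
E = -1.1021 / √2 = -1.1021 / 1.41421 = -0.7793 ≈ -0.78.

-0.78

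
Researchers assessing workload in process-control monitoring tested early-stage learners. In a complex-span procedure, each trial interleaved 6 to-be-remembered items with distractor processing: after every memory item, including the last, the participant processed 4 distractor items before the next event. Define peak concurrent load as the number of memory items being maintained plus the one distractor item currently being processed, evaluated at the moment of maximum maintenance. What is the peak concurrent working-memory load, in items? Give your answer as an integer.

Maintenance is greatest during the distractor(s) after memory item 6: all 6 memory items are being held.
One distractor item is concurrently being processed.
Peak concurrent load = 6 + 1 = 7 items.

7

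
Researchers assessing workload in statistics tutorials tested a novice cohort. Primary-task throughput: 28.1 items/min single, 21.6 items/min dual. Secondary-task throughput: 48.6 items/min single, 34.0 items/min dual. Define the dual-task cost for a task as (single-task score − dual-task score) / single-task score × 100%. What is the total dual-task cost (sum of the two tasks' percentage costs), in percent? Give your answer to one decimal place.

Primary cost = (28.1 − 21.6) / 28.1 × 100% = 23.1317%.
Secondary cost = (48.6 − 34.0) / 48.6 × 100% = 30.0412%.
Total = 23.1317% + 30.0412% = 53.1729% ≈ 53.2%.

53.2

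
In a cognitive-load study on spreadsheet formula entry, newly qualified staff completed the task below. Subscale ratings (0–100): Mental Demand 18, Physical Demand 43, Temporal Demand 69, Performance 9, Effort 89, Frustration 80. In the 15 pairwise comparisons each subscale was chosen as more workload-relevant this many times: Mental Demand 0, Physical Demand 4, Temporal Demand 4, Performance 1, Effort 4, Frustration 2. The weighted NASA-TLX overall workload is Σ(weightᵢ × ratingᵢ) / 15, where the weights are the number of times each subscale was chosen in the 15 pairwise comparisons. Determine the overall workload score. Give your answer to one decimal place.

The tallies are the weights (they sum to 15).
Weighted sum = 0·18 + 4·43 + 4·69 + 1·9 + 4·89 + 2·80
            = 0 + 172 + 276 + 9 + 356 + 160 = 973.
Overall workload = 973 / 15 = 64.8667 ≈ 64.9.

64.9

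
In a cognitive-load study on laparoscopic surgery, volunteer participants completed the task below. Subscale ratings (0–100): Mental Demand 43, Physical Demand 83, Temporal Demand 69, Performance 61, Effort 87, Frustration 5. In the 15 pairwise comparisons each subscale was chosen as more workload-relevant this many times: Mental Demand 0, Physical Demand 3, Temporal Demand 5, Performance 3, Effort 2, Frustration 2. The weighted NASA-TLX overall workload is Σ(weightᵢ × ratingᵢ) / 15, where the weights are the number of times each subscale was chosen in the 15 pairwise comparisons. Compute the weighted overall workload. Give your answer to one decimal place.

64.1

The tallies are the weights (they sum to 15).
Weighted sum = 0·43 + 3·83 + 5·69 + 3·61 + 2·87 + 2·5
            = 0 + 249 + 345 + 183 + 174 + 10 = 961.
Overall workload = 961 / 15 = 64.0667 ≈ 64.1.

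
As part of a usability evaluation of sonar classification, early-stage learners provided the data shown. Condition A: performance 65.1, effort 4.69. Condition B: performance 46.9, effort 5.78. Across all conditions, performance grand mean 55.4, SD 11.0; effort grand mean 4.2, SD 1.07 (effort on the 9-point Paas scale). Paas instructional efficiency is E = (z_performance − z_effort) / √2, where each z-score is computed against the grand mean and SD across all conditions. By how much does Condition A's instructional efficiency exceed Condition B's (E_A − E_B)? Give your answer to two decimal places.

Condition A: z_P = (65.1 − 55.4)/11.0 = 0.8818; z_E = (4.69 − 4.2)/1.07 = 0.4579; E_A = (0.8818 − 0.4579)/√2 = 0.2997.
Condition B: z_P = (46.9 − 55.4)/11.0 = -0.7727; z_E = (5.78 − 4.2)/1.07 = 1.4766; E_B = (-0.7727 − 1.4766)/√2 = -1.5905.
E_A − E_B = 0.2997 − (-1.5905) = 1.8902 ≈ 1.89.

1.89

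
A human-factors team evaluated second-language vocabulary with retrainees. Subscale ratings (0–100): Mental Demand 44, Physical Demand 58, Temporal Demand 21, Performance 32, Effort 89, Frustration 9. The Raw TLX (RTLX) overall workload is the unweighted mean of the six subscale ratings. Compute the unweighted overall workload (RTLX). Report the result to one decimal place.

42.2

Sum of ratings = 44 + 58 + 21 + 32 + 89 + 9 = 253.
RTLX = 253 / 6 = 42.1667 ≈ 42.2.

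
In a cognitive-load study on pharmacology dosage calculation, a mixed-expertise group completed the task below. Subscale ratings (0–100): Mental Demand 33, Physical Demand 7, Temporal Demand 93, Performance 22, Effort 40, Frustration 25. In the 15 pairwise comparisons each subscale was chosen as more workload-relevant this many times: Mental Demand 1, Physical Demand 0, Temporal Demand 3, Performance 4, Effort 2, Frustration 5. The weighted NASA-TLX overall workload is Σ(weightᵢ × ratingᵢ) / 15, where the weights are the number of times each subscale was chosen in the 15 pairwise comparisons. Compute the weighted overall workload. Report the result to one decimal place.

The tallies are the weights (they sum to 15).
Weighted sum = 1·33 + 0·7 + 3·93 + 4·22 + 2·40 + 5·25
            = 33 + 0 + 279 + 88 + 80 + 125 = 605.
Overall workload = 605 / 15 = 40.3333 ≈ 40.3.

40.3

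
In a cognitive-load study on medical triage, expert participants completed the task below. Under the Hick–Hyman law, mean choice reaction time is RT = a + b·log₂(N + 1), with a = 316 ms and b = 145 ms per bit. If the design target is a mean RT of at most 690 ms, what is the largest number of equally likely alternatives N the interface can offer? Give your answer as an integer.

Set 316 + 145·log₂(N + 1) ≤ 690.
log₂(N + 1) ≤ (690 − 316) / 145 = 2.5793.
N + 1 ≤ 2^2.5793 = 5.9765.
N ≤ 4.9765, so the largest integer N is 4.

4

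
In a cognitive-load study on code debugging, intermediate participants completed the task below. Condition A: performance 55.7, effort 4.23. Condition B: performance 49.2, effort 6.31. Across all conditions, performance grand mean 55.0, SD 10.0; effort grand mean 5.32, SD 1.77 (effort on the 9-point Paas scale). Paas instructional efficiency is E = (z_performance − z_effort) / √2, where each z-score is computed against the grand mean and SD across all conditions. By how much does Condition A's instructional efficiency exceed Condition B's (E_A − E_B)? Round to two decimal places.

Condition A: z_P = (55.7 − 55.0)/10.0 = 0.0700; z_E = (4.23 − 5.32)/1.77 = -0.6158; E_A = (0.0700 − (-0.6158))/√2 = 0.4849.
Condition B: z_P = (49.2 − 55.0)/10.0 = -0.5800; z_E = (6.31 − 5.32)/1.77 = 0.5593; E_B = (-0.5800 − 0.5593)/√2 = -0.8056.
E_A − E_B = 0.4849 − (-0.8056) = 1.2905 ≈ 1.29.

1.29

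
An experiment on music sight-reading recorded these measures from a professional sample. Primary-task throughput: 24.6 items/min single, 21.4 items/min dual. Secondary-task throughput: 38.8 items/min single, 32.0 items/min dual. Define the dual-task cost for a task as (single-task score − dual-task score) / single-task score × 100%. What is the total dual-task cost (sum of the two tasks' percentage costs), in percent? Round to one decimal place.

Primary cost = (24.6 − 21.4) / 24.6 × 100% = 13.0081%.
Secondary cost = (38.8 − 32.0) / 38.8 × 100% = 17.5258%.
Total = 13.0081% + 17.5258% = 30.5339% ≈ 30.5%.

30.5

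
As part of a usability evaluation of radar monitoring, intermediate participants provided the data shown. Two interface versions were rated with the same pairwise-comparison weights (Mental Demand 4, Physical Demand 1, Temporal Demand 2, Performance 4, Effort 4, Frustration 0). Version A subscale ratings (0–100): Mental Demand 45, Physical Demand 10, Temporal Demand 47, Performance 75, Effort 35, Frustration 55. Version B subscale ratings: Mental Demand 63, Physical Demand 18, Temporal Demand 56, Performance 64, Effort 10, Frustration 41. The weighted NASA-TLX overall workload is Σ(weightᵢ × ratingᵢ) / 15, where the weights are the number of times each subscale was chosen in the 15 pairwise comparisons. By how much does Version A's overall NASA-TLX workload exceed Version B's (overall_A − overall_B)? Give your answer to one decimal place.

3.1

Version A weighted sum = 4·45 + 1·10 + 2·47 + 4·75 + 4·35 + 0·55 = 180 + 10 + 94 + 300 + 140 + 0 = 724; overall_A = 724/15 = 48.2667.
Version B weighted sum = 4·63 + 1·18 + 2·56 + 4·64 + 4·10 + 0·41 = 252 + 18 + 112 + 256 + 40 + 0 = 678; overall_B = 678/15 = 45.2000.
Difference = 48.2667 − 45.2000 = 3.0667 ≈ 3.1.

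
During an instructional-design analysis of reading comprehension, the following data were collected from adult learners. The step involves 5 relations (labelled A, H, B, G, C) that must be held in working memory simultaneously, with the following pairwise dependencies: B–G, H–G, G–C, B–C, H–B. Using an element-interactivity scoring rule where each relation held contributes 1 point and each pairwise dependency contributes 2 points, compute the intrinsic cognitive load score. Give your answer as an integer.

15

Count of relations held simultaneously: 5.
Count of pairwise dependencies listed: 5.
Element contribution: 5 × 1 = 5.
Interaction contribution: 5 × 2 = 10.
Intrinsic load = 5 + 10 = 15.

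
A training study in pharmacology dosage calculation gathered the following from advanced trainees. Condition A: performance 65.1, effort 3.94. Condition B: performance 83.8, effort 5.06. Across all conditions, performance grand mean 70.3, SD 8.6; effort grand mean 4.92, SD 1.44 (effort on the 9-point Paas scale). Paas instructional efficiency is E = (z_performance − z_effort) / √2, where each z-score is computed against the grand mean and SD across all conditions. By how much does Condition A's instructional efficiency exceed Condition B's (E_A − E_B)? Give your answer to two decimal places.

-0.99

Condition A: z_P = (65.1 − 70.3)/8.6 = -0.6047; z_E = (3.94 − 4.92)/1.44 = -0.6806; E_A = (-0.6047 − (-0.6806))/√2 = 0.0537.
Condition B: z_P = (83.8 − 70.3)/8.6 = 1.5698; z_E = (5.06 − 4.92)/1.44 = 0.0972; E_B = (1.5698 − 0.0972)/√2 = 1.0413.
E_A − E_B = 0.0537 − 1.0413 = -0.9876 ≈ -0.99.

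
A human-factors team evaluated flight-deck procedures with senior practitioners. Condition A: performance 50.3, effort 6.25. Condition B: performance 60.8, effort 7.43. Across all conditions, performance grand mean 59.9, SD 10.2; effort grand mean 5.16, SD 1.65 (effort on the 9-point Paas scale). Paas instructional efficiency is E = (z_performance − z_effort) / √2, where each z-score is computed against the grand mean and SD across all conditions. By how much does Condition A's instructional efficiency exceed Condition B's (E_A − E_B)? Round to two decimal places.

-0.22

Condition A: z_P = (50.3 − 59.9)/10.2 = -0.9412; z_E = (6.25 − 5.16)/1.65 = 0.6606; E_A = (-0.9412 − 0.6606)/√2 = -1.1326.
Condition B: z_P = (60.8 − 59.9)/10.2 = 0.0882; z_E = (7.43 − 5.16)/1.65 = 1.3758; E_B = (0.0882 − 1.3758)/√2 = -0.9105.
E_A − E_B = -1.1326 − (-0.9105) = -0.2221 ≈ -0.22.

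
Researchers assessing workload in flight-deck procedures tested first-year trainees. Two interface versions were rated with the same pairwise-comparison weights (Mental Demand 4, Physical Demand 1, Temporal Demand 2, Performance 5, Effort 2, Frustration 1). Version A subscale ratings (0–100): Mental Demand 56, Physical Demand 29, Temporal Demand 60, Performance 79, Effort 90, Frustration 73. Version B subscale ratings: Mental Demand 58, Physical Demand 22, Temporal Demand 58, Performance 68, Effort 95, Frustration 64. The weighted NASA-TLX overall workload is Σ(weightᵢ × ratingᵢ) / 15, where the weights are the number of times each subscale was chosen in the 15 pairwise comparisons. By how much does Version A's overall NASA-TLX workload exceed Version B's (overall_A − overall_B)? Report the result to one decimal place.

3.8

Version A weighted sum = 4·56 + 1·29 + 2·60 + 5·79 + 2·90 + 1·73 = 224 + 29 + 120 + 395 + 180 + 73 = 1021; overall_A = 1021/15 = 68.0667.
Version B weighted sum = 4·58 + 1·22 + 2·58 + 5·68 + 2·95 + 1·64 = 232 + 22 + 116 + 340 + 190 + 64 = 964; overall_B = 964/15 = 64.2667.
Difference = 68.0667 − 64.2667 = 3.8000 ≈ 3.8.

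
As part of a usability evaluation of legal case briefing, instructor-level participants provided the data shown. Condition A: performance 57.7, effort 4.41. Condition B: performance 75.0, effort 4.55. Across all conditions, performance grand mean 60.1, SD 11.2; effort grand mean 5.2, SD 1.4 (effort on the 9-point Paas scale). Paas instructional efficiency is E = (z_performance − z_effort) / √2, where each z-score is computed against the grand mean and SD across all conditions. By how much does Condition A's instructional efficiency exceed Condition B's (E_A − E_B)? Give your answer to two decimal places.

-1.02

Condition A: z_P = (57.7 − 60.1)/11.2 = -0.2143; z_E = (4.41 − 5.2)/1.4 = -0.5643; E_A = (-0.2143 − (-0.5643))/√2 = 0.2475.
Condition B: z_P = (75.0 − 60.1)/11.2 = 1.3304; z_E = (4.55 − 5.2)/1.4 = -0.4643; E_B = (1.3304 − (-0.4643))/√2 = 1.2690.
E_A − E_B = 0.2475 − 1.2690 = -1.0215 ≈ -1.02.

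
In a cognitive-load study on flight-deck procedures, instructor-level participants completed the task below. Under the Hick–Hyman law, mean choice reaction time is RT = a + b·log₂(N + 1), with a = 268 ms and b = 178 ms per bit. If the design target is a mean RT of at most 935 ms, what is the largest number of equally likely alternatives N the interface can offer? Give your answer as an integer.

Set 268 + 178·log₂(N + 1) ≤ 935.
log₂(N + 1) ≤ (935 − 268) / 178 = 3.7472.
N + 1 ≤ 2^3.7472 = 13.4283.
N ≤ 12.4283, so the largest integer N is 12.

12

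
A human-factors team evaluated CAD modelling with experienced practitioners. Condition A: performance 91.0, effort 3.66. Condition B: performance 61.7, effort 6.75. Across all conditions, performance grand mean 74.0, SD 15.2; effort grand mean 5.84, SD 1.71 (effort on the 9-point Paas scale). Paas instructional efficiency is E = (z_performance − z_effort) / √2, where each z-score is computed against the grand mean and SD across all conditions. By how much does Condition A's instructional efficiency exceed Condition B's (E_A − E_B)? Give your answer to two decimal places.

2.64

Condition A: z_P = (91.0 − 74.0)/15.2 = 1.1184; z_E = (3.66 − 5.84)/1.71 = -1.2749; E_A = (1.1184 − (-1.2749))/√2 = 1.6923.
Condition B: z_P = (61.7 − 74.0)/15.2 = -0.8092; z_E = (6.75 − 5.84)/1.71 = 0.5322; E_B = (-0.8092 − 0.5322)/√2 = -0.9485.
E_A − E_B = 1.6923 − (-0.9485) = 2.6408 ≈ 2.64.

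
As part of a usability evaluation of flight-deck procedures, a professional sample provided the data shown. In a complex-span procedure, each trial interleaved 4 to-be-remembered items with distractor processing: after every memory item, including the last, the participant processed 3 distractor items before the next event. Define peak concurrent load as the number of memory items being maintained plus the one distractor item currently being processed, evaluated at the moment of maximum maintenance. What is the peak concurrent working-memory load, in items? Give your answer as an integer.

5

Maintenance is greatest during the distractor(s) after memory item 4: all 4 memory items are being held.
One distractor item is concurrently being processed.
Peak concurrent load = 4 + 1 = 5 items.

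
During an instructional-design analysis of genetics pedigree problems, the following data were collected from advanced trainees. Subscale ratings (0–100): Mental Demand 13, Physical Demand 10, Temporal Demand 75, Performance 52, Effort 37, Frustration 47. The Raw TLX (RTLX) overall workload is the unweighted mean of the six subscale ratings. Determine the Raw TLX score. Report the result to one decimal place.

39.0

Sum of ratings = 13 + 10 + 75 + 52 + 37 + 47 = 234.
RTLX = 234 / 6 = 39.0000 ≈ 39.0.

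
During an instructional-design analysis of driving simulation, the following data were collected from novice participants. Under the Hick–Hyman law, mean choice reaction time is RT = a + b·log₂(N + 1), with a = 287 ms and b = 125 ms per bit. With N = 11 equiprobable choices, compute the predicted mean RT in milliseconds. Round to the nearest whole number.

735

log₂(11 + 1) = log₂(12) = 3.5850.
RT = 287 + 125 × 3.5850 = 287 + 448.1250 = 735.1250 ms.
≈ 735 ms.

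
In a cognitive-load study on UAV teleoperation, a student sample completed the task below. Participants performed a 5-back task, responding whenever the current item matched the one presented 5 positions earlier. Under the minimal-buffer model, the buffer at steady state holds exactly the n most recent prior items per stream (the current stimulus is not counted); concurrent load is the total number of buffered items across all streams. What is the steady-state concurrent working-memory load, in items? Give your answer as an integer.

The buffer holds the 5 most recent prior items.
Steady-state concurrent load = 5 items.

5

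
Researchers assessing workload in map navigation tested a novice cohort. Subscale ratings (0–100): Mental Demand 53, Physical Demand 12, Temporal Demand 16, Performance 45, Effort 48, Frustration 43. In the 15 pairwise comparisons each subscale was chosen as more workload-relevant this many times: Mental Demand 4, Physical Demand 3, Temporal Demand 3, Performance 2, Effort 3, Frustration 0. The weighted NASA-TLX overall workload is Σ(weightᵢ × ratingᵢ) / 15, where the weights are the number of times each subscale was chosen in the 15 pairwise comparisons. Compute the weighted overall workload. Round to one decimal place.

The tallies are the weights (they sum to 15).
Weighted sum = 4·53 + 3·12 + 3·16 + 2·45 + 3·48 + 0·43
            = 212 + 36 + 48 + 90 + 144 + 0 = 530.
Overall workload = 530 / 15 = 35.3333 ≈ 35.3.

35.3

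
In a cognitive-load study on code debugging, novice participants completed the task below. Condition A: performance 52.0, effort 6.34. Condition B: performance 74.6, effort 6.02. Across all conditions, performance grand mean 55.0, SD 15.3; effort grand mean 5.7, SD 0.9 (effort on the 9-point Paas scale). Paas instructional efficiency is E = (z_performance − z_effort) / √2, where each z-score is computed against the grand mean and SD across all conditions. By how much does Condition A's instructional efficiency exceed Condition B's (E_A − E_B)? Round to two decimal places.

Condition A: z_P = (52.0 − 55.0)/15.3 = -0.1961; z_E = (6.34 − 5.7)/0.9 = 0.7111; E_A = (-0.1961 − 0.7111)/√2 = -0.6415.
Condition B: z_P = (74.6 − 55.0)/15.3 = 1.2810; z_E = (6.02 − 5.7)/0.9 = 0.3556; E_B = (1.2810 − 0.3556)/√2 = 0.6544.
E_A − E_B = -0.6415 − 0.6544 = -1.2959 ≈ -1.30.

-1.30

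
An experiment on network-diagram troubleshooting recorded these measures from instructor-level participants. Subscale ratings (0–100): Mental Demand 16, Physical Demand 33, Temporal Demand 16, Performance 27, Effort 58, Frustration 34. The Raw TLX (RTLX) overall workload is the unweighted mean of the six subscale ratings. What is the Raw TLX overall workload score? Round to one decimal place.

Sum of ratings = 16 + 33 + 16 + 27 + 58 + 34 = 184.
RTLX = 184 / 6 = 30.6667 ≈ 30.7.

30.7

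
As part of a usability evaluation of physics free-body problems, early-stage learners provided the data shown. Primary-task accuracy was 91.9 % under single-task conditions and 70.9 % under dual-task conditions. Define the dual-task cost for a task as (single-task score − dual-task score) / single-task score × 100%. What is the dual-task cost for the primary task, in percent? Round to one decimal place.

Cost = (91.9 − 70.9) / 91.9 × 100%
     = 21.0000 / 91.9 × 100% = 22.8509%.
≈ 22.9%.

22.9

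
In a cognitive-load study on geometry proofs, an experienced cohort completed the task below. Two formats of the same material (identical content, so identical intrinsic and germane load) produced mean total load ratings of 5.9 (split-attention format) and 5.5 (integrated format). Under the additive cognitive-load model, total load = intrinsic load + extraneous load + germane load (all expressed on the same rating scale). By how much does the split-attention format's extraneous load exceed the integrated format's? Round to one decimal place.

0.4

Intrinsic and germane load are equal across formats, so the difference in total load equals the difference in extraneous load.
Extraneous-load difference = 5.9 − 5.5 = 0.4.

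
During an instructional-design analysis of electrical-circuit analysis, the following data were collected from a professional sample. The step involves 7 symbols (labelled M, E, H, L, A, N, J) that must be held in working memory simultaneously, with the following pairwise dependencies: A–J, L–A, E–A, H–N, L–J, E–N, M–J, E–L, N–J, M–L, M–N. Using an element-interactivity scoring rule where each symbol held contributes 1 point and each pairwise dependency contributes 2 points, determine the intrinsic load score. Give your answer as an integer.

Count of symbols held simultaneously: 7.
Count of pairwise dependencies listed: 11.
Element contribution: 7 × 1 = 7.
Interaction contribution: 11 × 2 = 22.
Intrinsic load = 7 + 22 = 29.

29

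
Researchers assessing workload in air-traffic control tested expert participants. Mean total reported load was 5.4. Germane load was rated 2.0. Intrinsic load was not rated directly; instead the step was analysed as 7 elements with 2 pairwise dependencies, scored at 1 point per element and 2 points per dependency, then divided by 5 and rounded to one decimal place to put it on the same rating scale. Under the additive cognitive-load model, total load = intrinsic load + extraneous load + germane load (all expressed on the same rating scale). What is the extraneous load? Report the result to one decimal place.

1.2

Intrinsic (element-interactivity): (7 × 1 + 2 × 2) / 5 = 11 / 5 = 2.2000 → 2.2.
extraneous load = total − intrinsic − germane
             = 5.4 − 2.2 − 2.0 = 1.2.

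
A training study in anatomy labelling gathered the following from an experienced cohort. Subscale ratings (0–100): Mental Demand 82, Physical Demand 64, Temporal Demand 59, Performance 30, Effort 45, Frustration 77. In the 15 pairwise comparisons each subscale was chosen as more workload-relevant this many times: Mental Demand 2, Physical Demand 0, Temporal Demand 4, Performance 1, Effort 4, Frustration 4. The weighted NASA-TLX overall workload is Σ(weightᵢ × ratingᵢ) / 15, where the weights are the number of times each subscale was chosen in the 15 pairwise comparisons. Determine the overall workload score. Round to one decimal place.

61.2

The tallies are the weights (they sum to 15).
Weighted sum = 2·82 + 0·64 + 4·59 + 1·30 + 4·45 + 4·77
            = 164 + 0 + 236 + 30 + 180 + 308 = 918.
Overall workload = 918 / 15 = 61.2000 ≈ 61.2.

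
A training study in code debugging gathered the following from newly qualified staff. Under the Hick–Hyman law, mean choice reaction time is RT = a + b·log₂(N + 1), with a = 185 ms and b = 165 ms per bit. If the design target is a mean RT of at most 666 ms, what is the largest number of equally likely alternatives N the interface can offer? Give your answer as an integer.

Set 185 + 165·log₂(N + 1) ≤ 666.
log₂(N + 1) ≤ (666 − 185) / 165 = 2.9152.
N + 1 ≤ 2^2.9152 = 7.5433.
N ≤ 6.5433, so the largest integer N is 6.

6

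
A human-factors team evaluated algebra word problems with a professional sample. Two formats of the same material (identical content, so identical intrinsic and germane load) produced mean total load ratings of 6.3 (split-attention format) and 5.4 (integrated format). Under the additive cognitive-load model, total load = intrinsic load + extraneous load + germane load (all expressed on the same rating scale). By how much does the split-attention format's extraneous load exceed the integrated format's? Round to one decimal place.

0.9

Intrinsic and germane load are equal across formats, so the difference in total load equals the difference in extraneous load.
Extraneous-load difference = 6.3 − 5.4 = 0.9.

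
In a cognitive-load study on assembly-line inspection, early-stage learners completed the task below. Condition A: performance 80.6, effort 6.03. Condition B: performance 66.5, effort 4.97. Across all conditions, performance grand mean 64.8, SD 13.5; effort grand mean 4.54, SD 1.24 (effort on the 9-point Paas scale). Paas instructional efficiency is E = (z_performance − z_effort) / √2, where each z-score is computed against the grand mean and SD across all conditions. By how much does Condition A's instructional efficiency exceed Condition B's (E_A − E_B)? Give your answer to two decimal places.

0.13

Condition A: z_P = (80.6 − 64.8)/13.5 = 1.1704; z_E = (6.03 − 4.54)/1.24 = 1.2016; E_A = (1.1704 − 1.2016)/√2 = -0.0221.
Condition B: z_P = (66.5 − 64.8)/13.5 = 0.1259; z_E = (4.97 − 4.54)/1.24 = 0.3468; E_B = (0.1259 − 0.3468)/√2 = -0.1562.
E_A − E_B = -0.0221 − (-0.1562) = 0.1341 ≈ 0.13.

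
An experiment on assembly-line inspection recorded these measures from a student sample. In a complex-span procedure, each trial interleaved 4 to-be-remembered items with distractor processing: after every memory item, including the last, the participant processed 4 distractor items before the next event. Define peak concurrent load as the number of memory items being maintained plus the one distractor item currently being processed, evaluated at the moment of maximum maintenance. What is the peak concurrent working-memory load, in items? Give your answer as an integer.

Maintenance is greatest during the distractor(s) after memory item 4: all 4 memory items are being held.
One distractor item is concurrently being processed.
Peak concurrent load = 4 + 1 = 5 items.

5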